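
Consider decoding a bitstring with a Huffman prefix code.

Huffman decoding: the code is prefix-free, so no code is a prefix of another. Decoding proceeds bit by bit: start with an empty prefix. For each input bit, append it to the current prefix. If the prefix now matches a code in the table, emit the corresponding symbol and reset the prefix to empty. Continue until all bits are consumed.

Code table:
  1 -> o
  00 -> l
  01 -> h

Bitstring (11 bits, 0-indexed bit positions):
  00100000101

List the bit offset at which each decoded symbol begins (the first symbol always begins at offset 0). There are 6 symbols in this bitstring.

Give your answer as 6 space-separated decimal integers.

Bit 0: prefix='0' (no match yet)
Bit 1: prefix='00' -> emit 'l', reset
Bit 2: prefix='1' -> emit 'o', reset
Bit 3: prefix='0' (no match yet)
Bit 4: prefix='00' -> emit 'l', reset
Bit 5: prefix='0' (no match yet)
Bit 6: prefix='00' -> emit 'l', reset
Bit 7: prefix='0' (no match yet)
Bit 8: prefix='01' -> emit 'h', reset
Bit 9: prefix='0' (no match yet)
Bit 10: prefix='01' -> emit 'h', reset

Answer: 0 2 3 5 7 9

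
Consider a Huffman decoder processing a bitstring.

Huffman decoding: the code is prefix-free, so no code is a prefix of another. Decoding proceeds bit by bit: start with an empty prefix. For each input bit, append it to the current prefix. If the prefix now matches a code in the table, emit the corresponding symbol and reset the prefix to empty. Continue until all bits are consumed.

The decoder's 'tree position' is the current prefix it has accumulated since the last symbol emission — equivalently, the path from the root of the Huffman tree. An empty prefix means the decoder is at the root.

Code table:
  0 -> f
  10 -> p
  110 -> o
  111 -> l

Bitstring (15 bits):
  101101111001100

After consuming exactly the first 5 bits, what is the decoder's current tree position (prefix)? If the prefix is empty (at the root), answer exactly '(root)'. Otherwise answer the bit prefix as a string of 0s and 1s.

Bit 0: prefix='1' (no match yet)
Bit 1: prefix='10' -> emit 'p', reset
Bit 2: prefix='1' (no match yet)
Bit 3: prefix='11' (no match yet)
Bit 4: prefix='110' -> emit 'o', reset

Answer: (root)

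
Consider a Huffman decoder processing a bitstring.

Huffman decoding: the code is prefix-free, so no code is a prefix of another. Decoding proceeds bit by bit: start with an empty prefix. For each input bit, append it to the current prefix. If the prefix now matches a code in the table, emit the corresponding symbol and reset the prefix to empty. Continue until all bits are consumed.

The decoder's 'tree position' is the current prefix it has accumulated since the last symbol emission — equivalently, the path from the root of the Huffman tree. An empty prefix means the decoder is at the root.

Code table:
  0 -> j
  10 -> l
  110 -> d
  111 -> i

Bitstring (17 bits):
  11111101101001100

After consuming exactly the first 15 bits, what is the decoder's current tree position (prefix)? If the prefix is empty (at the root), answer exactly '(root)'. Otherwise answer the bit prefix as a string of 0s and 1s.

Answer: 11

Derivation:
Bit 0: prefix='1' (no match yet)
Bit 1: prefix='11' (no match yet)
Bit 2: prefix='111' -> emit 'i', reset
Bit 3: prefix='1' (no match yet)
Bit 4: prefix='11' (no match yet)
Bit 5: prefix='111' -> emit 'i', reset
Bit 6: prefix='0' -> emit 'j', reset
Bit 7: prefix='1' (no match yet)
Bit 8: prefix='11' (no match yet)
Bit 9: prefix='110' -> emit 'd', reset
Bit 10: prefix='1' (no match yet)
Bit 11: prefix='10' -> emit 'l', reset
Bit 12: prefix='0' -> emit 'j', reset
Bit 13: prefix='1' (no match yet)
Bit 14: prefix='11' (no match yet)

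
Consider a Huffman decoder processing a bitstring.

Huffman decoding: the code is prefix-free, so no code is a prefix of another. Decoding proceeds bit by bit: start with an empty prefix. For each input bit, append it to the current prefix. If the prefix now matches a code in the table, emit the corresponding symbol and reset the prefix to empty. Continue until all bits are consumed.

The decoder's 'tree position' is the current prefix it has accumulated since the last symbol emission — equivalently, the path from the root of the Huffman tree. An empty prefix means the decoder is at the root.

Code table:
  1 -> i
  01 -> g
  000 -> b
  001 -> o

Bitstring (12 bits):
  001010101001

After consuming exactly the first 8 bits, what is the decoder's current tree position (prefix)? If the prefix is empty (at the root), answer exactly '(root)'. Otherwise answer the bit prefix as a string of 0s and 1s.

Bit 0: prefix='0' (no match yet)
Bit 1: prefix='00' (no match yet)
Bit 2: prefix='001' -> emit 'o', reset
Bit 3: prefix='0' (no match yet)
Bit 4: prefix='01' -> emit 'g', reset
Bit 5: prefix='0' (no match yet)
Bit 6: prefix='01' -> emit 'g', reset
Bit 7: prefix='0' (no match yet)

Answer: 0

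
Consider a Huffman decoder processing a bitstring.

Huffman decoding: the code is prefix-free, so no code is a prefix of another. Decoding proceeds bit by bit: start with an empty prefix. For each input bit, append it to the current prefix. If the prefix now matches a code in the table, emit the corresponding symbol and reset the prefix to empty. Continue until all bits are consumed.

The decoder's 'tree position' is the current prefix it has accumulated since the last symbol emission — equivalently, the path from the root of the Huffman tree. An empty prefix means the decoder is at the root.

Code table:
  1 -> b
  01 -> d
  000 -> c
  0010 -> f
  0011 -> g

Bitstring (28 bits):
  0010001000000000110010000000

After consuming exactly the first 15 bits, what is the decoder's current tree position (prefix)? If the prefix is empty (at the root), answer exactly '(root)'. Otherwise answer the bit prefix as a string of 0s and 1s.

Bit 0: prefix='0' (no match yet)
Bit 1: prefix='00' (no match yet)
Bit 2: prefix='001' (no match yet)
Bit 3: prefix='0010' -> emit 'f', reset
Bit 4: prefix='0' (no match yet)
Bit 5: prefix='00' (no match yet)
Bit 6: prefix='001' (no match yet)
Bit 7: prefix='0010' -> emit 'f', reset
Bit 8: prefix='0' (no match yet)
Bit 9: prefix='00' (no match yet)
Bit 10: prefix='000' -> emit 'c', reset
Bit 11: prefix='0' (no match yet)
Bit 12: prefix='00' (no match yet)
Bit 13: prefix='000' -> emit 'c', reset
Bit 14: prefix='0' (no match yet)

Answer: 0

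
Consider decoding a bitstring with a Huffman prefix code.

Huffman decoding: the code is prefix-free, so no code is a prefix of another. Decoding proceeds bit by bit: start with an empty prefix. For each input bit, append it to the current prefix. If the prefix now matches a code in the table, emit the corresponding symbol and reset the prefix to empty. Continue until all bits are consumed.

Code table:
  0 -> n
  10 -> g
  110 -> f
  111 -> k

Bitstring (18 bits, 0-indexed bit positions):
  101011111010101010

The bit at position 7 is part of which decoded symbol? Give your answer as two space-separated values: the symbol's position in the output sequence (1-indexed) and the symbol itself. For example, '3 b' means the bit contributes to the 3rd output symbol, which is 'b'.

Answer: 4 f

Derivation:
Bit 0: prefix='1' (no match yet)
Bit 1: prefix='10' -> emit 'g', reset
Bit 2: prefix='1' (no match yet)
Bit 3: prefix='10' -> emit 'g', reset
Bit 4: prefix='1' (no match yet)
Bit 5: prefix='11' (no match yet)
Bit 6: prefix='111' -> emit 'k', reset
Bit 7: prefix='1' (no match yet)
Bit 8: prefix='11' (no match yet)
Bit 9: prefix='110' -> emit 'f', reset
Bit 10: prefix='1' (no match yet)
Bit 11: prefix='10' -> emit 'g', reset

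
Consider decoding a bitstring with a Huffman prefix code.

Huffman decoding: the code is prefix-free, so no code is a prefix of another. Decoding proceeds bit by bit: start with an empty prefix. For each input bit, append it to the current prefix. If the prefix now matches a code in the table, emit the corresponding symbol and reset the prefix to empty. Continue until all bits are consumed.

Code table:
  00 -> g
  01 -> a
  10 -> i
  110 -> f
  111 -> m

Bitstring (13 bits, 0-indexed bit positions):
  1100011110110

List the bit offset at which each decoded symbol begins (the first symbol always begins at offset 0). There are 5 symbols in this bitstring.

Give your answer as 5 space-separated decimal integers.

Answer: 0 3 5 8 10

Derivation:
Bit 0: prefix='1' (no match yet)
Bit 1: prefix='11' (no match yet)
Bit 2: prefix='110' -> emit 'f', reset
Bit 3: prefix='0' (no match yet)
Bit 4: prefix='00' -> emit 'g', reset
Bit 5: prefix='1' (no match yet)
Bit 6: prefix='11' (no match yet)
Bit 7: prefix='111' -> emit 'm', reset
Bit 8: prefix='1' (no match yet)
Bit 9: prefix='10' -> emit 'i', reset
Bit 10: prefix='1' (no match yet)
Bit 11: prefix='11' (no match yet)
Bit 12: prefix='110' -> emit 'f', reset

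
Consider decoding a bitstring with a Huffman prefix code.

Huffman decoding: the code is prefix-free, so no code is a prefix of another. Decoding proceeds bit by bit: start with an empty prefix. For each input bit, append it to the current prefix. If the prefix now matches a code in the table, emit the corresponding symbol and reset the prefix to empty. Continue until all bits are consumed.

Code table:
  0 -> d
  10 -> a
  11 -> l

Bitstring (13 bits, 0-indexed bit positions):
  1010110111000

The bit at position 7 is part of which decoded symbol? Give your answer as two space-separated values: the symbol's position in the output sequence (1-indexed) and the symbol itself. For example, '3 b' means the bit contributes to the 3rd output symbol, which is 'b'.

Answer: 5 l

Derivation:
Bit 0: prefix='1' (no match yet)
Bit 1: prefix='10' -> emit 'a', reset
Bit 2: prefix='1' (no match yet)
Bit 3: prefix='10' -> emit 'a', reset
Bit 4: prefix='1' (no match yet)
Bit 5: prefix='11' -> emit 'l', reset
Bit 6: prefix='0' -> emit 'd', reset
Bit 7: prefix='1' (no match yet)
Bit 8: prefix='11' -> emit 'l', reset
Bit 9: prefix='1' (no match yet)
Bit 10: prefix='10' -> emit 'a', reset
Bit 11: prefix='0' -> emit 'd', reset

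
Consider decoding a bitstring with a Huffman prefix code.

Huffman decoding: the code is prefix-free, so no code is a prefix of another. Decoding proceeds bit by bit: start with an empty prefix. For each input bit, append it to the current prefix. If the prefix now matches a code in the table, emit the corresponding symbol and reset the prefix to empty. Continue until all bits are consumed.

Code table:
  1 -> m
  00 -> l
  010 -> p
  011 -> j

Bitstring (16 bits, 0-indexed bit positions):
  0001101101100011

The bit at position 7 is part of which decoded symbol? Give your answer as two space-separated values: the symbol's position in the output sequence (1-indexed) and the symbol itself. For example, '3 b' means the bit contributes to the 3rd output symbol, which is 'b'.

Answer: 3 j

Derivation:
Bit 0: prefix='0' (no match yet)
Bit 1: prefix='00' -> emit 'l', reset
Bit 2: prefix='0' (no match yet)
Bit 3: prefix='01' (no match yet)
Bit 4: prefix='011' -> emit 'j', reset
Bit 5: prefix='0' (no match yet)
Bit 6: prefix='01' (no match yet)
Bit 7: prefix='011' -> emit 'j', reset
Bit 8: prefix='0' (no match yet)
Bit 9: prefix='01' (no match yet)
Bit 10: prefix='011' -> emit 'j', reset
Bit 11: prefix='0' (no match yet)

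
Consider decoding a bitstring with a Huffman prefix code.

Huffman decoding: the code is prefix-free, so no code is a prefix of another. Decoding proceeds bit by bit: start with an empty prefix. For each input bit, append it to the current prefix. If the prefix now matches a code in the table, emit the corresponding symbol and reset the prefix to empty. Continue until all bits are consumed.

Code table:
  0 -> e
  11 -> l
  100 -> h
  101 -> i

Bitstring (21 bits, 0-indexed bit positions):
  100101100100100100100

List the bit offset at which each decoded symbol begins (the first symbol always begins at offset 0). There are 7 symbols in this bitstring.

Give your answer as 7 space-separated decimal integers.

Bit 0: prefix='1' (no match yet)
Bit 1: prefix='10' (no match yet)
Bit 2: prefix='100' -> emit 'h', reset
Bit 3: prefix='1' (no match yet)
Bit 4: prefix='10' (no match yet)
Bit 5: prefix='101' -> emit 'i', reset
Bit 6: prefix='1' (no match yet)
Bit 7: prefix='10' (no match yet)
Bit 8: prefix='100' -> emit 'h', reset
Bit 9: prefix='1' (no match yet)
Bit 10: prefix='10' (no match yet)
Bit 11: prefix='100' -> emit 'h', reset
Bit 12: prefix='1' (no match yet)
Bit 13: prefix='10' (no match yet)
Bit 14: prefix='100' -> emit 'h', reset
Bit 15: prefix='1' (no match yet)
Bit 16: prefix='10' (no match yet)
Bit 17: prefix='100' -> emit 'h', reset
Bit 18: prefix='1' (no match yet)
Bit 19: prefix='10' (no match yet)
Bit 20: prefix='100' -> emit 'h', reset

Answer: 0 3 6 9 12 15 18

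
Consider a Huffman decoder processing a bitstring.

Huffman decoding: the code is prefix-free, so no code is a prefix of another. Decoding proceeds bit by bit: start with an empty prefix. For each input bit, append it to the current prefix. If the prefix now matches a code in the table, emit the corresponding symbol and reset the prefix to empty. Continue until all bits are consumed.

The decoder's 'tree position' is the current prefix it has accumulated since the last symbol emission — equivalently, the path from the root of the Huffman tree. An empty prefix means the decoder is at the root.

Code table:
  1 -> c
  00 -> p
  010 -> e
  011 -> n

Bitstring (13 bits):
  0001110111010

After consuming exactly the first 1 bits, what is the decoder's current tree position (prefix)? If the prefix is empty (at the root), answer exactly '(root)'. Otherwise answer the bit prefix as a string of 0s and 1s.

Bit 0: prefix='0' (no match yet)

Answer: 0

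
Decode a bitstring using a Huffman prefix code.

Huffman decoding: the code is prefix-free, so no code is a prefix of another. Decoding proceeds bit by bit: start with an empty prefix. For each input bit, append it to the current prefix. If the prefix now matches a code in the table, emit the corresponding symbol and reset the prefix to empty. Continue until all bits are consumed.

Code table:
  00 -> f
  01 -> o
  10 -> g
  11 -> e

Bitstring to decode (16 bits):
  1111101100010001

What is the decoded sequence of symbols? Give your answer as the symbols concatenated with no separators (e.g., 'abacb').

Answer: eegefofo

Derivation:
Bit 0: prefix='1' (no match yet)
Bit 1: prefix='11' -> emit 'e', reset
Bit 2: prefix='1' (no match yet)
Bit 3: prefix='11' -> emit 'e', reset
Bit 4: prefix='1' (no match yet)
Bit 5: prefix='10' -> emit 'g', reset
Bit 6: prefix='1' (no match yet)
Bit 7: prefix='11' -> emit 'e', reset
Bit 8: prefix='0' (no match yet)
Bit 9: prefix='00' -> emit 'f', reset
Bit 10: prefix='0' (no match yet)
Bit 11: prefix='01' -> emit 'o', reset
Bit 12: prefix='0' (no match yet)
Bit 13: prefix='00' -> emit 'f', reset
Bit 14: prefix='0' (no match yet)
Bit 15: prefix='01' -> emit 'o', reset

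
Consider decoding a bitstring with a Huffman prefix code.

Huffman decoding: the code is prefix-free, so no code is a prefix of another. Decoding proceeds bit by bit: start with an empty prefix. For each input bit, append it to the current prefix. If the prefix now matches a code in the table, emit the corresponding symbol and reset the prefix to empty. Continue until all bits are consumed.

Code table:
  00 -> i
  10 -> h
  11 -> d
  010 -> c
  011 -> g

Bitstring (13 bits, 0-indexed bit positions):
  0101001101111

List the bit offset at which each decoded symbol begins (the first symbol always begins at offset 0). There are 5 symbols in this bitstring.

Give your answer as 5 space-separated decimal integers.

Bit 0: prefix='0' (no match yet)
Bit 1: prefix='01' (no match yet)
Bit 2: prefix='010' -> emit 'c', reset
Bit 3: prefix='1' (no match yet)
Bit 4: prefix='10' -> emit 'h', reset
Bit 5: prefix='0' (no match yet)
Bit 6: prefix='01' (no match yet)
Bit 7: prefix='011' -> emit 'g', reset
Bit 8: prefix='0' (no match yet)
Bit 9: prefix='01' (no match yet)
Bit 10: prefix='011' -> emit 'g', reset
Bit 11: prefix='1' (no match yet)
Bit 12: prefix='11' -> emit 'd', reset

Answer: 0 3 5 8 11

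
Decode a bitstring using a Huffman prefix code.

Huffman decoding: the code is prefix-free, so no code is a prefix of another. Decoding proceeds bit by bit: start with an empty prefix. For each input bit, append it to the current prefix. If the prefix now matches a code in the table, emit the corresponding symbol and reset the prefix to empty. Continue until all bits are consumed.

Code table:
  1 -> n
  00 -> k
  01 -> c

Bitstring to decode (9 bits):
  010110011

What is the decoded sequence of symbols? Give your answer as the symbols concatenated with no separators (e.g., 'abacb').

Answer: ccnknn

Derivation:
Bit 0: prefix='0' (no match yet)
Bit 1: prefix='01' -> emit 'c', reset
Bit 2: prefix='0' (no match yet)
Bit 3: prefix='01' -> emit 'c', reset
Bit 4: prefix='1' -> emit 'n', reset
Bit 5: prefix='0' (no match yet)
Bit 6: prefix='00' -> emit 'k', reset
Bit 7: prefix='1' -> emit 'n', reset
Bit 8: prefix='1' -> emit 'n', reset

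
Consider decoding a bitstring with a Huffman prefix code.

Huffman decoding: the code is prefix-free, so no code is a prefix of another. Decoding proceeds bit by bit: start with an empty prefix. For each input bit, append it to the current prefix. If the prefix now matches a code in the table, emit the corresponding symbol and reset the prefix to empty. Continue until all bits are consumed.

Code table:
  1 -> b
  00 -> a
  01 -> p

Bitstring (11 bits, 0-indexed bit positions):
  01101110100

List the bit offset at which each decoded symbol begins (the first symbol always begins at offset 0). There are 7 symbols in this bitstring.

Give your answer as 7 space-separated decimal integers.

Bit 0: prefix='0' (no match yet)
Bit 1: prefix='01' -> emit 'p', reset
Bit 2: prefix='1' -> emit 'b', reset
Bit 3: prefix='0' (no match yet)
Bit 4: prefix='01' -> emit 'p', reset
Bit 5: prefix='1' -> emit 'b', reset
Bit 6: prefix='1' -> emit 'b', reset
Bit 7: prefix='0' (no match yet)
Bit 8: prefix='01' -> emit 'p', reset
Bit 9: prefix='0' (no match yet)
Bit 10: prefix='00' -> emit 'a', reset

Answer: 0 2 3 5 6 7 9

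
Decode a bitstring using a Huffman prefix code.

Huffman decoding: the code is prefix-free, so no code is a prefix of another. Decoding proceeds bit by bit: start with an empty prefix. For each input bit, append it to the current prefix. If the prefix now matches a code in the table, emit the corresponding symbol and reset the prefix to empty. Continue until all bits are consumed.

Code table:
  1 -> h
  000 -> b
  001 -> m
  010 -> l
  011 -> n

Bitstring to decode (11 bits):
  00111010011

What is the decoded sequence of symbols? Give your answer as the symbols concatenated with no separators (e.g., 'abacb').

Bit 0: prefix='0' (no match yet)
Bit 1: prefix='00' (no match yet)
Bit 2: prefix='001' -> emit 'm', reset
Bit 3: prefix='1' -> emit 'h', reset
Bit 4: prefix='1' -> emit 'h', reset
Bit 5: prefix='0' (no match yet)
Bit 6: prefix='01' (no match yet)
Bit 7: prefix='010' -> emit 'l', reset
Bit 8: prefix='0' (no match yet)
Bit 9: prefix='01' (no match yet)
Bit 10: prefix='011' -> emit 'n', reset

Answer: mhhln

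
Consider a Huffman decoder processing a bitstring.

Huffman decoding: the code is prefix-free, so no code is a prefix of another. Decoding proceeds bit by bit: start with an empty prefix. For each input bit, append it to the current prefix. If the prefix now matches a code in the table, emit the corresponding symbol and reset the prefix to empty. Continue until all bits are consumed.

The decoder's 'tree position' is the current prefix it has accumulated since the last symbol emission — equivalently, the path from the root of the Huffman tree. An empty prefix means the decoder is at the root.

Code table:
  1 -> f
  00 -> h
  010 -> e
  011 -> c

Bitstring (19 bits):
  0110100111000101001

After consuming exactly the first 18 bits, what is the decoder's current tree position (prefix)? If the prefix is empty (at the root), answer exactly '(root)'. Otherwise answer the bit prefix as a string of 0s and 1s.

Answer: (root)

Derivation:
Bit 0: prefix='0' (no match yet)
Bit 1: prefix='01' (no match yet)
Bit 2: prefix='011' -> emit 'c', reset
Bit 3: prefix='0' (no match yet)
Bit 4: prefix='01' (no match yet)
Bit 5: prefix='010' -> emit 'e', reset
Bit 6: prefix='0' (no match yet)
Bit 7: prefix='01' (no match yet)
Bit 8: prefix='011' -> emit 'c', reset
Bit 9: prefix='1' -> emit 'f', reset
Bit 10: prefix='0' (no match yet)
Bit 11: prefix='00' -> emit 'h', reset
Bit 12: prefix='0' (no match yet)
Bit 13: prefix='01' (no match yet)
Bit 14: prefix='010' -> emit 'e', reset
Bit 15: prefix='1' -> emit 'f', reset
Bit 16: prefix='0' (no match yet)
Bit 17: prefix='00' -> emit 'h', reset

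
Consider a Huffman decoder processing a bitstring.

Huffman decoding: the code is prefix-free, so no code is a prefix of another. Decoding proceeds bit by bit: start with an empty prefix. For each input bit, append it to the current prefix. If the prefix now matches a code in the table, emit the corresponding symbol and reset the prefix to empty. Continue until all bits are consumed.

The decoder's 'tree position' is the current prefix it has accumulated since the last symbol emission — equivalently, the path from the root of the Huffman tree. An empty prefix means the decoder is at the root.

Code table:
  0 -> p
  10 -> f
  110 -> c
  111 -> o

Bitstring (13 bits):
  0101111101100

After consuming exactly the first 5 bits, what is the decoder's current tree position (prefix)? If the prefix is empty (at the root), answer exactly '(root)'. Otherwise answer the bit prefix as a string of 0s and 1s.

Answer: 11

Derivation:
Bit 0: prefix='0' -> emit 'p', reset
Bit 1: prefix='1' (no match yet)
Bit 2: prefix='10' -> emit 'f', reset
Bit 3: prefix='1' (no match yet)
Bit 4: prefix='11' (no match yet)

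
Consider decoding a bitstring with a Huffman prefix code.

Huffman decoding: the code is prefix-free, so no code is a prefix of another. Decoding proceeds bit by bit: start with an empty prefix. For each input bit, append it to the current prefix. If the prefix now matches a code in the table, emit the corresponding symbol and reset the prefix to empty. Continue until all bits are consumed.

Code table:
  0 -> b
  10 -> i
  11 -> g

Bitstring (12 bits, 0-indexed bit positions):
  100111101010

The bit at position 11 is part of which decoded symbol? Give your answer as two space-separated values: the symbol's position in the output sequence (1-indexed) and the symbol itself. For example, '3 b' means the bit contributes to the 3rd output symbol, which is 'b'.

Bit 0: prefix='1' (no match yet)
Bit 1: prefix='10' -> emit 'i', reset
Bit 2: prefix='0' -> emit 'b', reset
Bit 3: prefix='1' (no match yet)
Bit 4: prefix='11' -> emit 'g', reset
Bit 5: prefix='1' (no match yet)
Bit 6: prefix='11' -> emit 'g', reset
Bit 7: prefix='0' -> emit 'b', reset
Bit 8: prefix='1' (no match yet)
Bit 9: prefix='10' -> emit 'i', reset
Bit 10: prefix='1' (no match yet)
Bit 11: prefix='10' -> emit 'i', reset

Answer: 7 i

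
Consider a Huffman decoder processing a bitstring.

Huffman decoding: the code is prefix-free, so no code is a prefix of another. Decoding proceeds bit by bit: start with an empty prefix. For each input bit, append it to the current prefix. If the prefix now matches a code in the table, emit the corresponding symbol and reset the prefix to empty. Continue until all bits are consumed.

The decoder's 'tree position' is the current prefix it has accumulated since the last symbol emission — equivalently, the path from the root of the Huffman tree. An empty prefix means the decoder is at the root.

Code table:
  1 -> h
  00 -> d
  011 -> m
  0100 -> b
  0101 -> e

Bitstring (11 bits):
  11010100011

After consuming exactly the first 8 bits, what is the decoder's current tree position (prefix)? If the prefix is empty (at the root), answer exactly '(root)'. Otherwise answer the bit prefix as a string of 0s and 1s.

Answer: (root)

Derivation:
Bit 0: prefix='1' -> emit 'h', reset
Bit 1: prefix='1' -> emit 'h', reset
Bit 2: prefix='0' (no match yet)
Bit 3: prefix='01' (no match yet)
Bit 4: prefix='010' (no match yet)
Bit 5: prefix='0101' -> emit 'e', reset
Bit 6: prefix='0' (no match yet)
Bit 7: prefix='00' -> emit 'd', reset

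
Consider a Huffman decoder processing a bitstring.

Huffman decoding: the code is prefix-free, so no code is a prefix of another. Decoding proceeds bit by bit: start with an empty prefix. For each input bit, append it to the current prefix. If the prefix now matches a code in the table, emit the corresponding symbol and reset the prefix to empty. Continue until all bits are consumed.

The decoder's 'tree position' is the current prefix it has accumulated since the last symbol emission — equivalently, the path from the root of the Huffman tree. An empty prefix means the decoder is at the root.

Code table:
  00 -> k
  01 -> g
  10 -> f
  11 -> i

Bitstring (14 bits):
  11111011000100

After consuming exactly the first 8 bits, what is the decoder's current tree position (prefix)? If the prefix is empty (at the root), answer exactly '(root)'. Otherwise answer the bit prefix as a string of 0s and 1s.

Answer: (root)

Derivation:
Bit 0: prefix='1' (no match yet)
Bit 1: prefix='11' -> emit 'i', reset
Bit 2: prefix='1' (no match yet)
Bit 3: prefix='11' -> emit 'i', reset
Bit 4: prefix='1' (no match yet)
Bit 5: prefix='10' -> emit 'f', reset
Bit 6: prefix='1' (no match yet)
Bit 7: prefix='11' -> emit 'i', reset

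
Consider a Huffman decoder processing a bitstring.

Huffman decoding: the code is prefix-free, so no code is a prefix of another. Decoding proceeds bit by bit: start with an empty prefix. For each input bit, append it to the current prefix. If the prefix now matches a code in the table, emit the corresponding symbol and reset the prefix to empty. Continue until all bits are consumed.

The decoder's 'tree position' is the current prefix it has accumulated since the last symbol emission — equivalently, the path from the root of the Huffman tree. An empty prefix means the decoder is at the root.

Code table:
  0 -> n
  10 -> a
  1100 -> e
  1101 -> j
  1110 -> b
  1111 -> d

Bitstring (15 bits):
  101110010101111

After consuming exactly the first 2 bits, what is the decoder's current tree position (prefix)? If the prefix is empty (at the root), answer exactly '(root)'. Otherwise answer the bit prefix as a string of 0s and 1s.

Answer: (root)

Derivation:
Bit 0: prefix='1' (no match yet)
Bit 1: prefix='10' -> emit 'a', reset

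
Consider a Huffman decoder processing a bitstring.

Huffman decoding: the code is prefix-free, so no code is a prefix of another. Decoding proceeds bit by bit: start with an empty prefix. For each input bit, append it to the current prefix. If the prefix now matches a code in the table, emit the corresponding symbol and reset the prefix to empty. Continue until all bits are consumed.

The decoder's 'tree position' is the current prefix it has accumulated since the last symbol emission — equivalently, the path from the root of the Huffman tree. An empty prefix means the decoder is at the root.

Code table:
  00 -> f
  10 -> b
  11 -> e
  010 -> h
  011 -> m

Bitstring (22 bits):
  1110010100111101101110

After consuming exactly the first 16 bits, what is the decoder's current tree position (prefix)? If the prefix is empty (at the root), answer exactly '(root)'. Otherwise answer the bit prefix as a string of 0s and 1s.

Answer: 01

Derivation:
Bit 0: prefix='1' (no match yet)
Bit 1: prefix='11' -> emit 'e', reset
Bit 2: prefix='1' (no match yet)
Bit 3: prefix='10' -> emit 'b', reset
Bit 4: prefix='0' (no match yet)
Bit 5: prefix='01' (no match yet)
Bit 6: prefix='010' -> emit 'h', reset
Bit 7: prefix='1' (no match yet)
Bit 8: prefix='10' -> emit 'b', reset
Bit 9: prefix='0' (no match yet)
Bit 10: prefix='01' (no match yet)
Bit 11: prefix='011' -> emit 'm', reset
Bit 12: prefix='1' (no match yet)
Bit 13: prefix='11' -> emit 'e', reset
Bit 14: prefix='0' (no match yet)
Bit 15: prefix='01' (no match yet)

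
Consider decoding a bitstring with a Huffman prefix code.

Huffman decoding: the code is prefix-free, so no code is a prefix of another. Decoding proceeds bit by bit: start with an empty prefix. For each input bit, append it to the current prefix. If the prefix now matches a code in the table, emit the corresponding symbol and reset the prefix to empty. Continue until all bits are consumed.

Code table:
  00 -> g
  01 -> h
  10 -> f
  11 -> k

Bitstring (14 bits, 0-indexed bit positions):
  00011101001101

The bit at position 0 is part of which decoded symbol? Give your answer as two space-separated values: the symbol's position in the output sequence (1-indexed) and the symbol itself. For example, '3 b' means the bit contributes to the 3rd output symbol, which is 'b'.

Answer: 1 g

Derivation:
Bit 0: prefix='0' (no match yet)
Bit 1: prefix='00' -> emit 'g', reset
Bit 2: prefix='0' (no match yet)
Bit 3: prefix='01' -> emit 'h', reset
Bit 4: prefix='1' (no match yet)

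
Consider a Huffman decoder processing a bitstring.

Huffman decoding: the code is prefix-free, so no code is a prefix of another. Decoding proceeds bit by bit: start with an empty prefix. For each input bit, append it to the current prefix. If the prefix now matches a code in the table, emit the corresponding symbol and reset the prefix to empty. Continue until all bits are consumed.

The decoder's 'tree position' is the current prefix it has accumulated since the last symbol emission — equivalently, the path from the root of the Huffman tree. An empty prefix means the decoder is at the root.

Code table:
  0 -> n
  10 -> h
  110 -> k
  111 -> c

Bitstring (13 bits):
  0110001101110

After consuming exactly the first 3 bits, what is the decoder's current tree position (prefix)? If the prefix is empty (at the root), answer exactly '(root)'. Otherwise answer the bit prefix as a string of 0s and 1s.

Bit 0: prefix='0' -> emit 'n', reset
Bit 1: prefix='1' (no match yet)
Bit 2: prefix='11' (no match yet)

Answer: 11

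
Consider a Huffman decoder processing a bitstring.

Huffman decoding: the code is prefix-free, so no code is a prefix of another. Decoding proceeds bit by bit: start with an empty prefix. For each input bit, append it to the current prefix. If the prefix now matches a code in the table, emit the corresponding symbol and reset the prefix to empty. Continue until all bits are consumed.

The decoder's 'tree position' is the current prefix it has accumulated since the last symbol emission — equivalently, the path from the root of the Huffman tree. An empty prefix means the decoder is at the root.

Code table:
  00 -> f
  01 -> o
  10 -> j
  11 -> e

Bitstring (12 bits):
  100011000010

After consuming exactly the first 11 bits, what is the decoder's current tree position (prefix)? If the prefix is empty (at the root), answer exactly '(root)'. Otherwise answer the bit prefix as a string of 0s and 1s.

Bit 0: prefix='1' (no match yet)
Bit 1: prefix='10' -> emit 'j', reset
Bit 2: prefix='0' (no match yet)
Bit 3: prefix='00' -> emit 'f', reset
Bit 4: prefix='1' (no match yet)
Bit 5: prefix='11' -> emit 'e', reset
Bit 6: prefix='0' (no match yet)
Bit 7: prefix='00' -> emit 'f', reset
Bit 8: prefix='0' (no match yet)
Bit 9: prefix='00' -> emit 'f', reset
Bit 10: prefix='1' (no match yet)

Answer: 1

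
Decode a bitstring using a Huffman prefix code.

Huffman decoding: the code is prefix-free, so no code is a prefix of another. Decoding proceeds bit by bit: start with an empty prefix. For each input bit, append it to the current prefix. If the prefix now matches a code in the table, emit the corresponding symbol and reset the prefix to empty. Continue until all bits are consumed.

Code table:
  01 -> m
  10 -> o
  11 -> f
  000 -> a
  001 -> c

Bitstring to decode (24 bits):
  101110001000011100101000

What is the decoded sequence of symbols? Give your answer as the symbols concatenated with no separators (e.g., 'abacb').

Bit 0: prefix='1' (no match yet)
Bit 1: prefix='10' -> emit 'o', reset
Bit 2: prefix='1' (no match yet)
Bit 3: prefix='11' -> emit 'f', reset
Bit 4: prefix='1' (no match yet)
Bit 5: prefix='10' -> emit 'o', reset
Bit 6: prefix='0' (no match yet)
Bit 7: prefix='00' (no match yet)
Bit 8: prefix='001' -> emit 'c', reset
Bit 9: prefix='0' (no match yet)
Bit 10: prefix='00' (no match yet)
Bit 11: prefix='000' -> emit 'a', reset
Bit 12: prefix='0' (no match yet)
Bit 13: prefix='01' -> emit 'm', reset
Bit 14: prefix='1' (no match yet)
Bit 15: prefix='11' -> emit 'f', reset
Bit 16: prefix='0' (no match yet)
Bit 17: prefix='00' (no match yet)
Bit 18: prefix='001' -> emit 'c', reset
Bit 19: prefix='0' (no match yet)
Bit 20: prefix='01' -> emit 'm', reset
Bit 21: prefix='0' (no match yet)
Bit 22: prefix='00' (no match yet)
Bit 23: prefix='000' -> emit 'a', reset

Answer: ofocamfcma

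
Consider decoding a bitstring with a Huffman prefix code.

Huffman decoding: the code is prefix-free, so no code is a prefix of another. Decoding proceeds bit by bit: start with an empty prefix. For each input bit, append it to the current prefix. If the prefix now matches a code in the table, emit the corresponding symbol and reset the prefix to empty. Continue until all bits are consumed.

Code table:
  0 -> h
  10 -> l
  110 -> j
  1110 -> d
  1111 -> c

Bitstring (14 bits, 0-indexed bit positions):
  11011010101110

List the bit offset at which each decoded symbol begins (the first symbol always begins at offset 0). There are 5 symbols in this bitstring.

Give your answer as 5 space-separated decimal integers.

Answer: 0 3 6 8 10

Derivation:
Bit 0: prefix='1' (no match yet)
Bit 1: prefix='11' (no match yet)
Bit 2: prefix='110' -> emit 'j', reset
Bit 3: prefix='1' (no match yet)
Bit 4: prefix='11' (no match yet)
Bit 5: prefix='110' -> emit 'j', reset
Bit 6: prefix='1' (no match yet)
Bit 7: prefix='10' -> emit 'l', reset
Bit 8: prefix='1' (no match yet)
Bit 9: prefix='10' -> emit 'l', reset
Bit 10: prefix='1' (no match yet)
Bit 11: prefix='11' (no match yet)
Bit 12: prefix='111' (no match yet)
Bit 13: prefix='1110' -> emit 'd', reset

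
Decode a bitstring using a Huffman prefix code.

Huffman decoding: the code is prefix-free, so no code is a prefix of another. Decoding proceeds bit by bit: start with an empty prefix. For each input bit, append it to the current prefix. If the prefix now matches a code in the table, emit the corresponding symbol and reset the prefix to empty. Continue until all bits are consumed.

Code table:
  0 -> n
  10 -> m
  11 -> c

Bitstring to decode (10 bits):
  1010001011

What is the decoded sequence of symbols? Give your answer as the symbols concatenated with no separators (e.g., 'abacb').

Bit 0: prefix='1' (no match yet)
Bit 1: prefix='10' -> emit 'm', reset
Bit 2: prefix='1' (no match yet)
Bit 3: prefix='10' -> emit 'm', reset
Bit 4: prefix='0' -> emit 'n', reset
Bit 5: prefix='0' -> emit 'n', reset
Bit 6: prefix='1' (no match yet)
Bit 7: prefix='10' -> emit 'm', reset
Bit 8: prefix='1' (no match yet)
Bit 9: prefix='11' -> emit 'c', reset

Answer: mmnnmc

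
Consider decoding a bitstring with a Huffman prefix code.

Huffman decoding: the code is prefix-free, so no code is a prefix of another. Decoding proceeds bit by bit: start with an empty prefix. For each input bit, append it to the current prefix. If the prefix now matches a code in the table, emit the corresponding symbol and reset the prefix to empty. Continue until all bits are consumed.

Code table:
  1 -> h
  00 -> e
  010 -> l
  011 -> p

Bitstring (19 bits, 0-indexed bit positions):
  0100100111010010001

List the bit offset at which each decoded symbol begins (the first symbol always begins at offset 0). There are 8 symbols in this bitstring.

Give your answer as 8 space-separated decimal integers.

Bit 0: prefix='0' (no match yet)
Bit 1: prefix='01' (no match yet)
Bit 2: prefix='010' -> emit 'l', reset
Bit 3: prefix='0' (no match yet)
Bit 4: prefix='01' (no match yet)
Bit 5: prefix='010' -> emit 'l', reset
Bit 6: prefix='0' (no match yet)
Bit 7: prefix='01' (no match yet)
Bit 8: prefix='011' -> emit 'p', reset
Bit 9: prefix='1' -> emit 'h', reset
Bit 10: prefix='0' (no match yet)
Bit 11: prefix='01' (no match yet)
Bit 12: prefix='010' -> emit 'l', reset
Bit 13: prefix='0' (no match yet)
Bit 14: prefix='01' (no match yet)
Bit 15: prefix='010' -> emit 'l', reset
Bit 16: prefix='0' (no match yet)
Bit 17: prefix='00' -> emit 'e', reset
Bit 18: prefix='1' -> emit 'h', reset

Answer: 0 3 6 9 10 13 16 18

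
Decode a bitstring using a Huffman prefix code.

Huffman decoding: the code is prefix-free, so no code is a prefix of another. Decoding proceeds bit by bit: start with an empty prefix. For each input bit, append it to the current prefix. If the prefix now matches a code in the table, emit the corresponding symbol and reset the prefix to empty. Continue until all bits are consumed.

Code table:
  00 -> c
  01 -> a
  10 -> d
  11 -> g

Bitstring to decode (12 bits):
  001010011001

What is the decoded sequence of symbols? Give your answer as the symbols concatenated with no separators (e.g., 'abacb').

Bit 0: prefix='0' (no match yet)
Bit 1: prefix='00' -> emit 'c', reset
Bit 2: prefix='1' (no match yet)
Bit 3: prefix='10' -> emit 'd', reset
Bit 4: prefix='1' (no match yet)
Bit 5: prefix='10' -> emit 'd', reset
Bit 6: prefix='0' (no match yet)
Bit 7: prefix='01' -> emit 'a', reset
Bit 8: prefix='1' (no match yet)
Bit 9: prefix='10' -> emit 'd', reset
Bit 10: prefix='0' (no match yet)
Bit 11: prefix='01' -> emit 'a', reset

Answer: cddada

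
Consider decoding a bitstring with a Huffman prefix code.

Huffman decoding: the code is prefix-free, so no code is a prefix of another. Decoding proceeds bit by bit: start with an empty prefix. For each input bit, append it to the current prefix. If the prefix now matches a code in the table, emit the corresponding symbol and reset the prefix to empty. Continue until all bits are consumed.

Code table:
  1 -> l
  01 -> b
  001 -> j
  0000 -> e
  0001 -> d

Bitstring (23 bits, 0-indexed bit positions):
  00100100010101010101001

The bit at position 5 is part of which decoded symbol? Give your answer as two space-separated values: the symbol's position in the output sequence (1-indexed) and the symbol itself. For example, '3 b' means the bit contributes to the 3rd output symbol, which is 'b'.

Bit 0: prefix='0' (no match yet)
Bit 1: prefix='00' (no match yet)
Bit 2: prefix='001' -> emit 'j', reset
Bit 3: prefix='0' (no match yet)
Bit 4: prefix='00' (no match yet)
Bit 5: prefix='001' -> emit 'j', reset
Bit 6: prefix='0' (no match yet)
Bit 7: prefix='00' (no match yet)
Bit 8: prefix='000' (no match yet)
Bit 9: prefix='0001' -> emit 'd', reset

Answer: 2 j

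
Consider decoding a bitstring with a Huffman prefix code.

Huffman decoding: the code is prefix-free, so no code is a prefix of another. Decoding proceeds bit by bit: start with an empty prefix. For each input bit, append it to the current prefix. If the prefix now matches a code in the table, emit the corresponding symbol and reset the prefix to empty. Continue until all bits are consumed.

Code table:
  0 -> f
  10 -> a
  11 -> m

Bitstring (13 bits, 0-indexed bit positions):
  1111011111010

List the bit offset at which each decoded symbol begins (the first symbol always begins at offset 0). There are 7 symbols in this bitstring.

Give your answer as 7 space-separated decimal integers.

Bit 0: prefix='1' (no match yet)
Bit 1: prefix='11' -> emit 'm', reset
Bit 2: prefix='1' (no match yet)
Bit 3: prefix='11' -> emit 'm', reset
Bit 4: prefix='0' -> emit 'f', reset
Bit 5: prefix='1' (no match yet)
Bit 6: prefix='11' -> emit 'm', reset
Bit 7: prefix='1' (no match yet)
Bit 8: prefix='11' -> emit 'm', reset
Bit 9: prefix='1' (no match yet)
Bit 10: prefix='10' -> emit 'a', reset
Bit 11: prefix='1' (no match yet)
Bit 12: prefix='10' -> emit 'a', reset

Answer: 0 2 4 5 7 9 11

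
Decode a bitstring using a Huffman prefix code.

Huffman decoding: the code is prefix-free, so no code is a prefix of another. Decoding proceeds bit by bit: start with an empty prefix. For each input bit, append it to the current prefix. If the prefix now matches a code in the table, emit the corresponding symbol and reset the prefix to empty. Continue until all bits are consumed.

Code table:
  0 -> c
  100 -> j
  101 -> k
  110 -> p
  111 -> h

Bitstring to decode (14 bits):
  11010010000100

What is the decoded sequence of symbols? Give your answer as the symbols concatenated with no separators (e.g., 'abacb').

Bit 0: prefix='1' (no match yet)
Bit 1: prefix='11' (no match yet)
Bit 2: prefix='110' -> emit 'p', reset
Bit 3: prefix='1' (no match yet)
Bit 4: prefix='10' (no match yet)
Bit 5: prefix='100' -> emit 'j', reset
Bit 6: prefix='1' (no match yet)
Bit 7: prefix='10' (no match yet)
Bit 8: prefix='100' -> emit 'j', reset
Bit 9: prefix='0' -> emit 'c', reset
Bit 10: prefix='0' -> emit 'c', reset
Bit 11: prefix='1' (no match yet)
Bit 12: prefix='10' (no match yet)
Bit 13: prefix='100' -> emit 'j', reset

Answer: pjjccj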